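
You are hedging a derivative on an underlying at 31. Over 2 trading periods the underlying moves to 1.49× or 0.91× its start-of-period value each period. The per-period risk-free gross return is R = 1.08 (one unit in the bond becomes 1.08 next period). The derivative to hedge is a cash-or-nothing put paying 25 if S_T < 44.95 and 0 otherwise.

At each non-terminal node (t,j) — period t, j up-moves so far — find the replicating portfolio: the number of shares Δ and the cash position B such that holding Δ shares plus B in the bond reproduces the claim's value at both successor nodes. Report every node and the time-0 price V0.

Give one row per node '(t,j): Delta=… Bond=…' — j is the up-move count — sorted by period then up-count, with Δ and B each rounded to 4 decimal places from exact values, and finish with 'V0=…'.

The replicating-portfolio and risk-neutral prices coincide; use p* = (1.08−0.91)/(1.49−0.91) = 0.2931 for the latter.
Payoff layer (t=2): V(2,0)=25.0000, V(2,1)=25.0000, V(2,2)=0.0000
  t=1,j=0: stock 28.2100 → up 42.0329 (V=25.0000), down 25.6711 (V=25.0000). Price 23.1481; hedge Δ=0.0000, bond B=23.1481.
  t=1,j=1: stock 46.1900 → up 68.8231 (V=0.0000), down 42.0329 (V=25.0000). Price 16.3633; hedge Δ=-0.9332, bond B=59.4668.
  t=0,j=0: stock 31.0000 → up 46.1900 (V=16.3633), down 28.2100 (V=23.1481). Price 19.5921; hedge Δ=-0.3774, bond B=31.2901.
Self-financing check: at every node Δ·S+B equals the discounted successor values.

(0,0): Delta=-0.3774 Bond=31.2901
(1,0): Delta=0.0000 Bond=23.1481
(1,1): Delta=-0.9332 Bond=59.4668
V0=19.5921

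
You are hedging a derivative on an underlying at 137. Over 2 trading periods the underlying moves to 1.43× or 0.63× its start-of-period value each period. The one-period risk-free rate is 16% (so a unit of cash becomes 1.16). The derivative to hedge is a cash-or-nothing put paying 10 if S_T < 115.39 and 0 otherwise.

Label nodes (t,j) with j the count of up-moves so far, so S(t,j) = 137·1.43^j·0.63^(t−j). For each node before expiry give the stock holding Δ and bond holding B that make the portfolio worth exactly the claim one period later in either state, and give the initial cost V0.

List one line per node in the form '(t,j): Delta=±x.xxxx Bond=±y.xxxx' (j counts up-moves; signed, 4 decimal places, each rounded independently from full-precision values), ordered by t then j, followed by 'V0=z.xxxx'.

Under the risk-neutral measure, an up-move has probability p* = (R−d)/(u−d) = 0.6625 and values discount at R = 1.16.
At expiry t=2: V(2,0)=10.0000, V(2,1)=0.0000, V(2,2)=0.0000
Node (1,0) S=86.3100: V=(p*·0.0000+(1−p*)·10.0000)/1.16=2.9095; Δ=(0.0000−10.0000)/(123.4233−54.3753)=-0.1448; B=V−Δ·S=15.4095
Node (1,1) S=195.9100: V=(p*·0.0000+(1−p*)·0.0000)/1.16=0.0000; Δ=(0.0000−0.0000)/(280.1513−123.4233)=0.0000; B=V−Δ·S=0.0000
Node (0,0) S=137.0000: V=(p*·0.0000+(1−p*)·2.9095)/1.16=0.8465; Δ=(0.0000−2.9095)/(195.9100−86.3100)=-0.0265; B=V−Δ·S=4.4834
The time-0 hedge costs 0.8465, which is the no-arbitrage price.

(0,0): Delta=-0.0265 Bond=4.4834
(1,0): Delta=-0.1448 Bond=15.4095
(1,1): Delta=0.0000 Bond=0.0000
V0=0.8465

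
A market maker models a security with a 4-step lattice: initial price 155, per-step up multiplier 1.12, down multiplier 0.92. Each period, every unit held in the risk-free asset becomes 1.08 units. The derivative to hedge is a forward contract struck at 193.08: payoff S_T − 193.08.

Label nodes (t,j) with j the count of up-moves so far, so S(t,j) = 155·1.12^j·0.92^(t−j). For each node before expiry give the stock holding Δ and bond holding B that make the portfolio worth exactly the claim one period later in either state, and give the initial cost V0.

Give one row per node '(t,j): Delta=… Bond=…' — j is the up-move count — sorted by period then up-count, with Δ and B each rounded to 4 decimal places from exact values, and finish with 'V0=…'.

Risk-neutral probability p* = (R−d)/(u−d) = (1.08−0.92)/(1.12−0.92) = 0.8000.
Terminal values V(4,·): V(4,0)=-82.0391, V(4,1)=-57.8998, V(4,2)=-28.5128, V(4,3)=7.2627, V(4,4)=50.8155
(3,0): S=120.6966. Δ = (V_up−V_dn)/(S_up−S_dn) = (-57.8998−-82.0391)/(135.1802−111.0409) = 1.0000. V = [p*·-57.8998 + (1−p*)·-82.0391]/1.08 = -58.0811. B = V − Δ·S = -178.7778.
(3,1): S=146.9350. Δ = (V_up−V_dn)/(S_up−S_dn) = (-28.5128−-57.8998)/(164.5672−135.1802) = 1.0000. V = [p*·-28.5128 + (1−p*)·-57.8998]/1.08 = -31.8427. B = V − Δ·S = -178.7778.
(3,2): S=178.8774. Δ = (V_up−V_dn)/(S_up−S_dn) = (7.2627−-28.5128)/(200.3427−164.5672) = 1.0000. V = [p*·7.2627 + (1−p*)·-28.5128]/1.08 = 0.0997. B = V − Δ·S = -178.7778.
(3,3): S=217.7638. Δ = (V_up−V_dn)/(S_up−S_dn) = (50.8155−7.2627)/(243.8955−200.3427) = 1.0000. V = [p*·50.8155 + (1−p*)·7.2627]/1.08 = 38.9861. B = V − Δ·S = -178.7778.
(2,0): S=131.1920. Δ = (V_up−V_dn)/(S_up−S_dn) = (-31.8427−-58.0811)/(146.9350−120.6966) = 1.0000. V = [p*·-31.8427 + (1−p*)·-58.0811]/1.08 = -34.3430. B = V − Δ·S = -165.5350.
(2,1): S=159.7120. Δ = (V_up−V_dn)/(S_up−S_dn) = (0.0997−-31.8427)/(178.8774−146.9350) = 1.0000. V = [p*·0.0997 + (1−p*)·-31.8427]/1.08 = -5.8230. B = V − Δ·S = -165.5350.
(2,2): S=194.4320. Δ = (V_up−V_dn)/(S_up−S_dn) = (38.9861−0.0997)/(217.7638−178.8774) = 1.0000. V = [p*·38.9861 + (1−p*)·0.0997]/1.08 = 28.8970. B = V − Δ·S = -165.5350.
(1,0): S=142.6000. Δ = (V_up−V_dn)/(S_up−S_dn) = (-5.8230−-34.3430)/(159.7120−131.1920) = 1.0000. V = [p*·-5.8230 + (1−p*)·-34.3430]/1.08 = -10.6731. B = V − Δ·S = -153.2731.
(1,1): S=173.6000. Δ = (V_up−V_dn)/(S_up−S_dn) = (28.8970−-5.8230)/(194.4320−159.7120) = 1.0000. V = [p*·28.8970 + (1−p*)·-5.8230]/1.08 = 20.3269. B = V − Δ·S = -153.2731.
(0,0): S=155.0000. Δ = (V_up−V_dn)/(S_up−S_dn) = (20.3269−-10.6731)/(173.6000−142.6000) = 1.0000. V = [p*·20.3269 + (1−p*)·-10.6731]/1.08 = 13.0804. B = V − Δ·S = -141.9196.
Root portfolio cost Δ·155+B reproduces V0=13.0804.

(0,0): Delta=1.0000 Bond=-141.9196
(1,0): Delta=1.0000 Bond=-153.2731
(1,1): Delta=1.0000 Bond=-153.2731
(2,0): Delta=1.0000 Bond=-165.5350
(2,1): Delta=1.0000 Bond=-165.5350
(2,2): Delta=1.0000 Bond=-165.5350
(3,0): Delta=1.0000 Bond=-178.7778
(3,1): Delta=1.0000 Bond=-178.7778
(3,2): Delta=1.0000 Bond=-178.7778
(3,3): Delta=1.0000 Bond=-178.7778
V0=13.0804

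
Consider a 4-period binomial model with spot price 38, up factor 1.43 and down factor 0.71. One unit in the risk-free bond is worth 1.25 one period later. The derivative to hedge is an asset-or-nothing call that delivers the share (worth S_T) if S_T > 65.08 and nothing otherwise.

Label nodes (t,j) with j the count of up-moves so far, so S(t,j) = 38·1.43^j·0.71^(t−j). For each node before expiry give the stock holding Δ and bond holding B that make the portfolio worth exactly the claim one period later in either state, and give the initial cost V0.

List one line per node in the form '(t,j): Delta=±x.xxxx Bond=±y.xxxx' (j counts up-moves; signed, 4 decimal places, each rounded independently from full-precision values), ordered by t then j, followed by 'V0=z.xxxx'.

(0,0): Delta=1.2545 Bond=-13.4437
(1,0): Delta=1.4621 Bond=-22.4062
(1,1): Delta=1.2201 Bond=-14.9375
(2,0): Delta=0.0000 Bond=0.0000
(2,1): Delta=1.7041 Bond=-37.3437
(2,2): Delta=1.1400 Bond=-12.4479
(3,0): Delta=0.0000 Bond=0.0000
(3,1): Delta=0.0000 Bond=0.0000
(3,2): Delta=1.9861 Bond=-62.2395
(3,3): Delta=1.0000 Bond=0.0000
V0=34.2267

Under the risk-neutral measure, an up-move has probability p* = (R−d)/(u−d) = 0.7500 and values discount at R = 1.25.
Payoff layer (t=4): V(4,0)=0.0000, V(4,1)=0.0000, V(4,2)=0.0000, V(4,3)=78.8951, V(4,4)=158.9014
  t=3,j=0: stock 13.6006 → up 19.4489 (V=0.0000), down 9.6564 (V=0.0000). Price 0.0000; hedge Δ=0.0000, bond B=0.0000.
  t=3,j=1: stock 27.3928 → up 39.1717 (V=0.0000), down 19.4489 (V=0.0000). Price 0.0000; hedge Δ=0.0000, bond B=0.0000.
  t=3,j=2: stock 55.1714 → up 78.8951 (V=78.8951), down 39.1717 (V=0.0000). Price 47.3371; hedge Δ=1.9861, bond B=-62.2395.
  t=3,j=3: stock 111.1199 → up 158.9014 (V=158.9014), down 78.8951 (V=78.8951). Price 111.1199; hedge Δ=1.0000, bond B=0.0000.
  t=2,j=0: stock 19.1558 → up 27.3928 (V=0.0000), down 13.6006 (V=0.0000). Price 0.0000; hedge Δ=0.0000, bond B=0.0000.
  t=2,j=1: stock 38.5814 → up 55.1714 (V=47.3371), down 27.3928 (V=0.0000). Price 28.4022; hedge Δ=1.7041, bond B=-37.3437.
  t=2,j=2: stock 77.7062 → up 111.1199 (V=111.1199), down 55.1714 (V=47.3371). Price 76.1393; hedge Δ=1.1400, bond B=-12.4479.
  t=1,j=0: stock 26.9800 → up 38.5814 (V=28.4022), down 19.1558 (V=0.0000). Price 17.0413; hedge Δ=1.4621, bond B=-22.4062.
  t=1,j=1: stock 54.3400 → up 77.7062 (V=76.1393), down 38.5814 (V=28.4022). Price 51.3640; hedge Δ=1.2201, bond B=-14.9375.
  t=0,j=0: stock 38.0000 → up 54.3400 (V=51.3640), down 26.9800 (V=17.0413). Price 34.2267; hedge Δ=1.2545, bond B=-13.4437.
Self-financing check: at every node Δ·S+B equals the discounted successor values.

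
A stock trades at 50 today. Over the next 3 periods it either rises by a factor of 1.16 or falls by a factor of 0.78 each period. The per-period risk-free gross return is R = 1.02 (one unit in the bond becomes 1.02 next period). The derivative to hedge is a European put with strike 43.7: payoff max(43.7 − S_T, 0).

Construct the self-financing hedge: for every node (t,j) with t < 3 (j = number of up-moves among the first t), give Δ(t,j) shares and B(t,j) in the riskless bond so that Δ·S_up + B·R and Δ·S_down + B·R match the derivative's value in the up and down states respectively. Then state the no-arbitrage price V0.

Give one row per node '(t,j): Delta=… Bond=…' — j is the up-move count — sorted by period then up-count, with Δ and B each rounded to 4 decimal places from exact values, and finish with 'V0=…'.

(0,0): Delta=-0.2774 Bond=16.8515
(1,0): Delta=-0.6332 Bond=31.0647
(1,1): Delta=-0.1379 Bond=9.0941
(2,0): Delta=-1.0000 Bond=42.8431
(2,1): Delta=-0.4894 Bond=25.1776
(2,2): Delta=0.0000 Bond=0.0000
V0=2.9800

Since d<R<u, set p* = (R−d)/(u−d) = 0.6316; price each node as the discounted p*-expectation of its children.
At expiry t=3: V(3,0)=19.9724, V(3,1)=8.4128, V(3,2)=0.0000, V(3,3)=0.0000
Node (2,0) S=30.4200: V=(p*·8.4128+(1−p*)·19.9724)/1.02=12.4231; Δ=(8.4128−19.9724)/(35.2872−23.7276)=-1.0000; B=V−Δ·S=42.8431
Node (2,1) S=45.2400: V=(p*·0.0000+(1−p*)·8.4128)/1.02=3.0387; Δ=(0.0000−8.4128)/(52.4784−35.2872)=-0.4894; B=V−Δ·S=25.1776
Node (2,2) S=67.2800: V=(p*·0.0000+(1−p*)·0.0000)/1.02=0.0000; Δ=(0.0000−0.0000)/(78.0448−52.4784)=0.0000; B=V−Δ·S=0.0000
Node (1,0) S=39.0000: V=(p*·3.0387+(1−p*)·12.4231)/1.02=6.3687; Δ=(3.0387−12.4231)/(45.2400−30.4200)=-0.6332; B=V−Δ·S=31.0647
Node (1,1) S=58.0000: V=(p*·0.0000+(1−p*)·3.0387)/1.02=1.0976; Δ=(0.0000−3.0387)/(67.2800−45.2400)=-0.1379; B=V−Δ·S=9.0941
Node (0,0) S=50.0000: V=(p*·1.0976+(1−p*)·6.3687)/1.02=2.9800; Δ=(1.0976−6.3687)/(58.0000−39.0000)=-0.2774; B=V−Δ·S=16.8515
Check: Δ(0,0)·S0 + B(0,0) = 2.9800 = V0.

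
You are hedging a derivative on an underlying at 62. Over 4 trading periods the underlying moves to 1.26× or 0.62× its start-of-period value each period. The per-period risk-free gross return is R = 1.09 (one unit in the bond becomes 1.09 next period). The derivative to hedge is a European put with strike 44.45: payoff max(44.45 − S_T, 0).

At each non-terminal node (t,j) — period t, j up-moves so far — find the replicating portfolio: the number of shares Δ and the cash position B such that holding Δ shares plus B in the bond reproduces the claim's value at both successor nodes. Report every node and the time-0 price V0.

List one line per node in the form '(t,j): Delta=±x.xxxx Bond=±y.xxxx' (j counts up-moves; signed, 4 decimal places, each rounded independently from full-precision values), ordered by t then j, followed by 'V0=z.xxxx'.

No-arbitrage ⇒ martingale measure with p* = (R−d)/(u−d) = 0.7344.
At expiry t=4: V(4,0)=35.2887, V(4,1)=25.8318, V(4,2)=6.6130, V(4,3)=0.0000, V(4,4)=0.0000
Node (3,0) S=14.7763: V=(p*·25.8318+(1−p*)·35.2887)/1.09=26.0035; Δ=(25.8318−35.2887)/(18.6182−9.1613)=-1.0000; B=V−Δ·S=40.7798
Node (3,1) S=30.0293: V=(p*·6.6130+(1−p*)·25.8318)/1.09=10.7505; Δ=(6.6130−25.8318)/(37.8370−18.6182)=-1.0000; B=V−Δ·S=40.7798
Node (3,2) S=61.0273: V=(p*·0.0000+(1−p*)·6.6130)/1.09=1.6116; Δ=(0.0000−6.6130)/(76.8945−37.8370)=-0.1693; B=V−Δ·S=11.9444
Node (3,3) S=124.0233: V=(p*·0.0000+(1−p*)·0.0000)/1.09=0.0000; Δ=(0.0000−0.0000)/(156.2694−76.8945)=0.0000; B=V−Δ·S=0.0000
Node (2,0) S=23.8328: V=(p*·10.7505+(1−p*)·26.0035)/1.09=13.5799; Δ=(10.7505−26.0035)/(30.0293−14.7763)=-1.0000; B=V−Δ·S=37.4127
Node (2,1) S=48.4344: V=(p*·1.6116+(1−p*)·10.7505)/1.09=3.7056; Δ=(1.6116−10.7505)/(61.0273−30.0293)=-0.2948; B=V−Δ·S=17.9852
Node (2,2) S=98.4312: V=(p*·0.0000+(1−p*)·1.6116)/1.09=0.3927; Δ=(0.0000−1.6116)/(124.0233−61.0273)=-0.0256; B=V−Δ·S=2.9108
Node (1,0) S=38.4400: V=(p*·3.7056+(1−p*)·13.5799)/1.09=5.8059; Δ=(3.7056−13.5799)/(48.4344−23.8328)=-0.4014; B=V−Δ·S=21.2345
Node (1,1) S=78.1200: V=(p*·0.3927+(1−p*)·3.7056)/1.09=1.1676; Δ=(0.3927−3.7056)/(98.4312−48.4344)=-0.0663; B=V−Δ·S=6.3440
Node (0,0) S=62.0000: V=(p*·1.1676+(1−p*)·5.8059)/1.09=2.2015; Δ=(1.1676−5.8059)/(78.1200−38.4400)=-0.1169; B=V−Δ·S=9.4489
Each (Δ,B) replicates both successor values, so the strategy is self-financing and V0 is arbitrage-free.

(0,0): Delta=-0.1169 Bond=9.4489
(1,0): Delta=-0.4014 Bond=21.2345
(1,1): Delta=-0.0663 Bond=6.3440
(2,0): Delta=-1.0000 Bond=37.4127
(2,1): Delta=-0.2948 Bond=17.9852
(2,2): Delta=-0.0256 Bond=2.9108
(3,0): Delta=-1.0000 Bond=40.7798
(3,1): Delta=-1.0000 Bond=40.7798
(3,2): Delta=-0.1693 Bond=11.9444
(3,3): Delta=0.0000 Bond=0.0000
V0=2.2015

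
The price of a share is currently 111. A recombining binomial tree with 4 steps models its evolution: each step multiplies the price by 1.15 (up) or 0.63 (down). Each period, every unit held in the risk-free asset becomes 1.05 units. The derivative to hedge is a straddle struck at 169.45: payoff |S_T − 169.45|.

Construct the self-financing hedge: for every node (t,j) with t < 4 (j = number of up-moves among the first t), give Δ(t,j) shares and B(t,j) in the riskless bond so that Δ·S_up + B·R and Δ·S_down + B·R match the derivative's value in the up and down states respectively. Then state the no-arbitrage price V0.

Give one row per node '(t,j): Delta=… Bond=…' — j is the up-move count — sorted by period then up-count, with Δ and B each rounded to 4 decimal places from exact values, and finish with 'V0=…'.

No-arbitrage ⇒ martingale measure with p* = (R−d)/(u−d) = 0.8077.
Terminal values V(4,·): V(4,0)=151.9642, V(4,1)=137.5315, V(4,2)=111.1861, V(4,3)=63.0952, V(4,4)=24.6897
  t=3,j=0: stock 27.7552 → up 31.9185 (V=137.5315), down 17.4858 (V=151.9642). Price 133.6257; hedge Δ=-1.0000, bond B=161.3810.
  t=3,j=1: stock 50.6643 → up 58.2639 (V=111.1861), down 31.9185 (V=137.5315). Price 110.7167; hedge Δ=-1.0000, bond B=161.3810.
  t=3,j=2: stock 92.4824 → up 106.3548 (V=63.0952), down 58.2639 (V=111.1861). Price 68.8985; hedge Δ=-1.0000, bond B=161.3810.
  t=3,j=3: stock 168.8171 → up 194.1397 (V=24.6897), down 106.3548 (V=63.0952). Price 30.5480; hedge Δ=-0.4375, bond B=104.4047.
  t=2,j=0: stock 44.0559 → up 50.6643 (V=110.7167), down 27.7552 (V=133.6257). Price 109.6402; hedge Δ=-1.0000, bond B=153.6961.
  t=2,j=1: stock 80.4195 → up 92.4824 (V=68.8985), down 50.6643 (V=110.7167). Price 73.2766; hedge Δ=-1.0000, bond B=153.6961.
  t=2,j=2: stock 146.7975 → up 168.8171 (V=30.5480), down 92.4824 (V=68.8985). Price 36.1172; hedge Δ=-0.5024, bond B=109.8683.
  t=1,j=0: stock 69.9300 → up 80.4195 (V=73.2766), down 44.0559 (V=109.6402). Price 76.4473; hedge Δ=-1.0000, bond B=146.3773.
  t=1,j=1: stock 127.6500 → up 146.7975 (V=36.1172), down 80.4195 (V=73.2766). Price 41.2031; hedge Δ=-0.5598, bond B=112.6635.
  t=0,j=0: stock 111.0000 → up 127.6500 (V=41.2031), down 69.9300 (V=76.4473). Price 45.6960; hedge Δ=-0.6106, bond B=113.4733.
Each (Δ,B) replicates both successor values, so the strategy is self-financing and V0 is arbitrage-free.

(0,0): Delta=-0.6106 Bond=113.4733
(1,0): Delta=-1.0000 Bond=146.3773
(1,1): Delta=-0.5598 Bond=112.6635
(2,0): Delta=-1.0000 Bond=153.6961
(2,1): Delta=-1.0000 Bond=153.6961
(2,2): Delta=-0.5024 Bond=109.8683
(3,0): Delta=-1.0000 Bond=161.3810
(3,1): Delta=-1.0000 Bond=161.3810
(3,2): Delta=-1.0000 Bond=161.3810
(3,3): Delta=-0.4375 Bond=104.4047
V0=45.6960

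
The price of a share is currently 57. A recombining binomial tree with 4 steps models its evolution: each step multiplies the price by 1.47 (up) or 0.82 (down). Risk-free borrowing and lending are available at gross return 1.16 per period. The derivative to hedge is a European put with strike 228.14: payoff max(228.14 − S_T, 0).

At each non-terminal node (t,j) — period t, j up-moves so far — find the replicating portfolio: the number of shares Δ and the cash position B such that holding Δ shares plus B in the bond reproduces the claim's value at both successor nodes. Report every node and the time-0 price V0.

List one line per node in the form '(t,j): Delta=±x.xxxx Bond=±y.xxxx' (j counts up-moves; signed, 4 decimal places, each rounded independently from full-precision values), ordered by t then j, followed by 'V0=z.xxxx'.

(0,0): Delta=-0.9059 Bond=122.2084
(1,0): Delta=-1.0000 Bond=146.1596
(1,1): Delta=-0.8581 Bond=137.7519
(2,0): Delta=-1.0000 Bond=169.5452
(2,1): Delta=-1.0000 Bond=169.5452
(2,2): Delta=-0.7859 Bond=150.8998
(3,0): Delta=-1.0000 Bond=196.6724
(3,1): Delta=-1.0000 Bond=196.6724
(3,2): Delta=-1.0000 Bond=196.6724
(3,3): Delta=-0.6769 Bond=155.3235
V0=70.5717

The replicating-portfolio and risk-neutral prices coincide; use p* = (1.16−0.82)/(1.47−0.82) = 0.5231 for the latter.
Payoff layer (t=4): V(4,0)=202.3691, V(4,1)=181.9409, V(4,2)=145.3196, V(4,3)=79.6693, V(4,4)=0.0000
  t=3,j=0: stock 31.4280 → up 46.1991 (V=181.9409), down 25.7709 (V=202.3691). Price 165.2444; hedge Δ=-1.0000, bond B=196.6724.
  t=3,j=1: stock 56.3404 → up 82.8204 (V=145.3196), down 46.1991 (V=181.9409). Price 140.3320; hedge Δ=-1.0000, bond B=196.6724.
  t=3,j=2: stock 101.0005 → up 148.4707 (V=79.6693), down 82.8204 (V=145.3196). Price 95.6719; hedge Δ=-1.0000, bond B=196.6724.
  t=3,j=3: stock 181.0618 → up 266.1609 (V=0.0000), down 148.4707 (V=79.6693). Price 32.7553; hedge Δ=-0.6769, bond B=155.3235.
  t=2,j=0: stock 38.3268 → up 56.3404 (V=140.3320), down 31.4280 (V=165.2444). Price 131.2184; hedge Δ=-1.0000, bond B=169.5452.
  t=2,j=1: stock 68.7078 → up 101.0005 (V=95.6719), down 56.3404 (V=140.3320). Price 100.8374; hedge Δ=-1.0000, bond B=169.5452.
  t=2,j=2: stock 123.1713 → up 181.0618 (V=32.7553), down 101.0005 (V=95.6719). Price 54.1049; hedge Δ=-0.7859, bond B=150.8998.
  t=1,j=0: stock 46.7400 → up 68.7078 (V=100.8374), down 38.3268 (V=131.2184). Price 99.4196; hedge Δ=-1.0000, bond B=146.1596.
  t=1,j=1: stock 83.7900 → up 123.1713 (V=54.1049), down 68.7078 (V=100.8374). Price 65.8558; hedge Δ=-0.8581, bond B=137.7519.
  t=0,j=0: stock 57.0000 → up 83.7900 (V=65.8558), down 46.7400 (V=99.4196). Price 70.5717; hedge Δ=-0.9059, bond B=122.2084.
Root portfolio cost Δ·57+B reproduces V0=70.5717.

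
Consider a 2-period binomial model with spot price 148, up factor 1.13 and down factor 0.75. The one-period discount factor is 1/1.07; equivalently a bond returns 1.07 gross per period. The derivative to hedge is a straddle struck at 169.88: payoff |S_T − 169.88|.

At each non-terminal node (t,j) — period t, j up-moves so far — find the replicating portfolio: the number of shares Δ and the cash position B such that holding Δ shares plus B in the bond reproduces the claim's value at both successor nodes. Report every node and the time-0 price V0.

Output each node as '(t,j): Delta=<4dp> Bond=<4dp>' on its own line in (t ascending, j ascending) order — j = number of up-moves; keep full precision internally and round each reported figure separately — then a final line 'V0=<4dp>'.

(0,0): Delta=-0.4654 Bond=92.9214
(1,0): Delta=-1.0000 Bond=158.7664
(1,1): Delta=-0.3989 Bond=88.2996
V0=24.0420

Risk-neutral probability p* = (R−d)/(u−d) = (1.07−0.75)/(1.13−0.75) = 0.8421.
Terminal values V(2,·): V(2,0)=86.6300, V(2,1)=44.4500, V(2,2)=19.1012
(1,0): S=111.0000. Δ = (V_up−V_dn)/(S_up−S_dn) = (44.4500−86.6300)/(125.4300−83.2500) = -1.0000. V = [p*·44.4500 + (1−p*)·86.6300]/1.07 = 47.7664. B = V − Δ·S = 158.7664.
(1,1): S=167.2400. Δ = (V_up−V_dn)/(S_up−S_dn) = (19.1012−44.4500)/(188.9812−125.4300) = -0.3989. V = [p*·19.1012 + (1−p*)·44.4500]/1.07 = 21.5922. B = V − Δ·S = 88.2996.
(0,0): S=148.0000. Δ = (V_up−V_dn)/(S_up−S_dn) = (21.5922−47.7664)/(167.2400−111.0000) = -0.4654. V = [p*·21.5922 + (1−p*)·47.7664]/1.07 = 24.0420. B = V − Δ·S = 92.9214.
The time-0 hedge costs 24.0420, which is the no-arbitrage price.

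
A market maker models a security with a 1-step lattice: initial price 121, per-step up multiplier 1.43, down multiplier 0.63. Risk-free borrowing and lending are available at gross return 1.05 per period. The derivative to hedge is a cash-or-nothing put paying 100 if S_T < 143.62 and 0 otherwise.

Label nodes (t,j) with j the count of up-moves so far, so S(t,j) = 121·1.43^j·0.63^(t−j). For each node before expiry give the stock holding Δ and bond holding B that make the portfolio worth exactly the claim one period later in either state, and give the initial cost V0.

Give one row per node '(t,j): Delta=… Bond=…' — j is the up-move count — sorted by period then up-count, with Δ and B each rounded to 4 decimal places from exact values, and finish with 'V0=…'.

Under the risk-neutral measure, an up-move has probability p* = (R−d)/(u−d) = 0.5250 and values discount at R = 1.05.
Terminal payoffs: V(1,0)=100.0000, V(1,1)=0.0000
(0,0): S=121.0000. Δ = (V_up−V_dn)/(S_up−S_dn) = (0.0000−100.0000)/(173.0300−76.2300) = -1.0331. V = [p*·0.0000 + (1−p*)·100.0000]/1.05 = 45.2381. B = V − Δ·S = 170.2381.
Each (Δ,B) replicates both successor values, so the strategy is self-financing and V0 is arbitrage-free.

(0,0): Delta=-1.0331 Bond=170.2381
V0=45.2381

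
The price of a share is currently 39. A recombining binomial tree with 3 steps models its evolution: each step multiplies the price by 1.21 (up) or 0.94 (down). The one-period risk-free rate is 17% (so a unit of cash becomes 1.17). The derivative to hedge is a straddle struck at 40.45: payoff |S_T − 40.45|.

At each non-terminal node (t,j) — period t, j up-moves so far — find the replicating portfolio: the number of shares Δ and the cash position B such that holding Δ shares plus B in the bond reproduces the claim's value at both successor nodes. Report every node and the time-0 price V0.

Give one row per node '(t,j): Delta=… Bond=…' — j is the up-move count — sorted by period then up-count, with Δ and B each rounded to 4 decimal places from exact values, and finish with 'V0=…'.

(0,0): Delta=0.9755 Bond=-24.2662
(1,0): Delta=0.7939 Bond=-21.7337
(1,1): Delta=1.0000 Bond=-29.5493
(2,0): Delta=-0.7319 Bond=27.1509
(2,1): Delta=1.0000 Bond=-34.5726
(2,2): Delta=1.0000 Bond=-34.5726
V0=13.7769

Under the risk-neutral measure, an up-move has probability p* = (R−d)/(u−d) = 0.8519 and values discount at R = 1.17.
At expiry t=3: V(3,0)=8.0572, V(3,1)=1.2471, V(3,2)=13.2239, V(3,3)=28.6409
  t=2,j=0: stock 34.4604 → up 41.6971 (V=1.2471), down 32.3928 (V=8.0572). Price 1.9282; hedge Δ=-0.7319, bond B=27.1509.
  t=2,j=1: stock 44.3586 → up 53.6739 (V=13.2239), down 41.6971 (V=1.2471). Price 9.7860; hedge Δ=1.0000, bond B=-34.5726.
  t=2,j=2: stock 57.0999 → up 69.0909 (V=28.6409), down 53.6739 (V=13.2239). Price 22.5273; hedge Δ=1.0000, bond B=-34.5726.
  t=1,j=0: stock 36.6600 → up 44.3586 (V=9.7860), down 34.4604 (V=1.9282). Price 7.3691; hedge Δ=0.7939, bond B=-21.7337.
  t=1,j=1: stock 47.1900 → up 57.0999 (V=22.5273), down 44.3586 (V=9.7860). Price 17.6407; hedge Δ=1.0000, bond B=-29.5493.
  t=0,j=0: stock 39.0000 → up 47.1900 (V=17.6407), down 36.6600 (V=7.3691). Price 13.7769; hedge Δ=0.9755, bond B=-24.2662.
Root portfolio cost Δ·39+B reproduces V0=13.7769.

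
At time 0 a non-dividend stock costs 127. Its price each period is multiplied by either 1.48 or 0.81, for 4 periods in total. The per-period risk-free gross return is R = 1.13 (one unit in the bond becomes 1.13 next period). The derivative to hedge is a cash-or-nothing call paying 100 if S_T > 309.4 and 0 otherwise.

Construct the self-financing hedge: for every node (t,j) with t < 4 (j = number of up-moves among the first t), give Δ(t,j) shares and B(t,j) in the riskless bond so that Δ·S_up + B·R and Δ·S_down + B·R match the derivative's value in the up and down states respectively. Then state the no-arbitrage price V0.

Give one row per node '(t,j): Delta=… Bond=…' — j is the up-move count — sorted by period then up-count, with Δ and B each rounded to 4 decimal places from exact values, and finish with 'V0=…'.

(0,0): Delta=0.2912 Bond=-19.8250
(1,0): Delta=0.2592 Bond=-19.1128
(1,1): Delta=0.3103 Bond=-26.0000
(2,0): Delta=0.0000 Bond=0.0000
(2,1): Delta=0.4144 Bond=-45.2198
(2,2): Delta=0.2480 Bond=-12.0551
(3,0): Delta=0.0000 Bond=0.0000
(3,1): Delta=0.0000 Bond=0.0000
(3,2): Delta=0.6624 Bond=-106.9872
(3,3): Delta=0.0000 Bond=88.4956
V0=17.1540

No-arbitrage ⇒ martingale measure with p* = (R−d)/(u−d) = 0.4776.
Terminal values V(4,·): V(4,0)=0.0000, V(4,1)=0.0000, V(4,2)=0.0000, V(4,3)=100.0000, V(4,4)=100.0000
Node (3,0) S=67.4930: V=(p*·0.0000+(1−p*)·0.0000)/1.13=0.0000; Δ=(0.0000−0.0000)/(99.8897−54.6693)=0.0000; B=V−Δ·S=0.0000
Node (3,1) S=123.3206: V=(p*·0.0000+(1−p*)·0.0000)/1.13=0.0000; Δ=(0.0000−0.0000)/(182.5144−99.8897)=0.0000; B=V−Δ·S=0.0000
Node (3,2) S=225.3264: V=(p*·100.0000+(1−p*)·0.0000)/1.13=42.2665; Δ=(100.0000−0.0000)/(333.4831−182.5144)=0.6624; B=V−Δ·S=-106.9872
Node (3,3) S=411.7076: V=(p*·100.0000+(1−p*)·100.0000)/1.13=88.4956; Δ=(100.0000−100.0000)/(609.3272−333.4831)=0.0000; B=V−Δ·S=88.4956
Node (2,0) S=83.3247: V=(p*·0.0000+(1−p*)·0.0000)/1.13=0.0000; Δ=(0.0000−0.0000)/(123.3206−67.4930)=0.0000; B=V−Δ·S=0.0000
Node (2,1) S=152.2476: V=(p*·42.2665+(1−p*)·0.0000)/1.13=17.8646; Δ=(42.2665−0.0000)/(225.3264−123.3206)=0.4144; B=V−Δ·S=-45.2198
Node (2,2) S=278.1808: V=(p*·88.4956+(1−p*)·42.2665)/1.13=56.9434; Δ=(88.4956−42.2665)/(411.7076−225.3264)=0.2480; B=V−Δ·S=-12.0551
Node (1,0) S=102.8700: V=(p*·17.8646+(1−p*)·0.0000)/1.13=7.5508; Δ=(17.8646−0.0000)/(152.2476−83.3247)=0.2592; B=V−Δ·S=-19.1128
Node (1,1) S=187.9600: V=(p*·56.9434+(1−p*)·17.8646)/1.13=32.3267; Δ=(56.9434−17.8646)/(278.1808−152.2476)=0.3103; B=V−Δ·S=-26.0000
Node (0,0) S=127.0000: V=(p*·32.3267+(1−p*)·7.5508)/1.13=17.1540; Δ=(32.3267−7.5508)/(187.9600−102.8700)=0.2912; B=V−Δ·S=-19.8250
Self-financing check: at every node Δ·S+B equals the discounted successor values.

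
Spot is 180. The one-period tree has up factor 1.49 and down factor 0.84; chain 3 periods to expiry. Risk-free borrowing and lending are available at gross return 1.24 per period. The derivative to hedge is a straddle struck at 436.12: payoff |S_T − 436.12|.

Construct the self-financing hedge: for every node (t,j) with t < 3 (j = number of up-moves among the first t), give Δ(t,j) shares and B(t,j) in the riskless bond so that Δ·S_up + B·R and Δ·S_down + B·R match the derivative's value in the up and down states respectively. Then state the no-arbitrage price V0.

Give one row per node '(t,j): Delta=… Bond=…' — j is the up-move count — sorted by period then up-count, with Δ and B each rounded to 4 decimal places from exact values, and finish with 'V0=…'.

(0,0): Delta=-0.3293 Bond=146.9552
(1,0): Delta=-1.0000 Bond=283.6368
(1,1): Delta=-0.0930 Bond=118.8417
(2,0): Delta=-1.0000 Bond=351.7097
(2,1): Delta=-1.0000 Bond=351.7097
(2,2): Delta=0.2266 Bond=19.6474
V0=87.6842

The replicating-portfolio and risk-neutral prices coincide; use p* = (1.24−0.84)/(1.49−0.84) = 0.6154 for the latter.
Payoff layer (t=3): V(3,0)=329.4333, V(3,1)=246.8781, V(3,2)=100.4409, V(3,3)=159.3108
Node (2,0) S=127.0080: V=(p*·246.8781+(1−p*)·329.4333)/1.24=224.7017; Δ=(246.8781−329.4333)/(189.2419−106.6867)=-1.0000; B=V−Δ·S=351.7097
Node (2,1) S=225.2880: V=(p*·100.4409+(1−p*)·246.8781)/1.24=126.4217; Δ=(100.4409−246.8781)/(335.6791−189.2419)=-1.0000; B=V−Δ·S=351.7097
Node (2,2) S=399.6180: V=(p*·159.3108+(1−p*)·100.4409)/1.24=110.2166; Δ=(159.3108−100.4409)/(595.4308−335.6791)=0.2266; B=V−Δ·S=19.6474
Node (1,0) S=151.2000: V=(p*·126.4217+(1−p*)·224.7017)/1.24=132.4368; Δ=(126.4217−224.7017)/(225.2880−127.0080)=-1.0000; B=V−Δ·S=283.6368
Node (1,1) S=268.2000: V=(p*·110.2166+(1−p*)·126.4217)/1.24=93.9107; Δ=(110.2166−126.4217)/(399.6180−225.2880)=-0.0930; B=V−Δ·S=118.8417
Node (0,0) S=180.0000: V=(p*·93.9107+(1−p*)·132.4368)/1.24=87.6842; Δ=(93.9107−132.4368)/(268.2000−151.2000)=-0.3293; B=V−Δ·S=146.9552
Self-financing check: at every node Δ·S+B equals the discounted successor values.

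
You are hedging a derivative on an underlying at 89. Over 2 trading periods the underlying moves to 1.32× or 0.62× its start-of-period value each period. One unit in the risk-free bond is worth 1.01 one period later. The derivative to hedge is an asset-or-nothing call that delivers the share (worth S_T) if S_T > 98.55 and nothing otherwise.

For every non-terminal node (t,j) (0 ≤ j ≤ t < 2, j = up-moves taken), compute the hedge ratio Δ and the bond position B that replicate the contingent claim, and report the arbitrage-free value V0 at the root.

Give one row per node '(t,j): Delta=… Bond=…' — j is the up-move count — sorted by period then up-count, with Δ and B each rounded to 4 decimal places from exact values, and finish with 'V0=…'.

Since d<R<u, set p* = (R−d)/(u−d) = 0.5571; price each node as the discounted p*-expectation of its children.
Terminal payoffs: V(2,0)=0.0000, V(2,1)=0.0000, V(2,2)=155.0736
  t=1,j=0: stock 55.1800 → up 72.8376 (V=0.0000), down 34.2116 (V=0.0000). Price 0.0000; hedge Δ=0.0000, bond B=0.0000.
  t=1,j=1: stock 117.4800 → up 155.0736 (V=155.0736), down 72.8376 (V=0.0000). Price 85.5427; hedge Δ=1.8857, bond B=-135.9910.
  t=0,j=0: stock 89.0000 → up 117.4800 (V=85.5427), down 55.1800 (V=0.0000). Price 47.1876; hedge Δ=1.3731, bond B=-75.0162.
Self-financing check: at every node Δ·S+B equals the discounted successor values.

(0,0): Delta=1.3731 Bond=-75.0162
(1,0): Delta=0.0000 Bond=0.0000
(1,1): Delta=1.8857 Bond=-135.9910
V0=47.1876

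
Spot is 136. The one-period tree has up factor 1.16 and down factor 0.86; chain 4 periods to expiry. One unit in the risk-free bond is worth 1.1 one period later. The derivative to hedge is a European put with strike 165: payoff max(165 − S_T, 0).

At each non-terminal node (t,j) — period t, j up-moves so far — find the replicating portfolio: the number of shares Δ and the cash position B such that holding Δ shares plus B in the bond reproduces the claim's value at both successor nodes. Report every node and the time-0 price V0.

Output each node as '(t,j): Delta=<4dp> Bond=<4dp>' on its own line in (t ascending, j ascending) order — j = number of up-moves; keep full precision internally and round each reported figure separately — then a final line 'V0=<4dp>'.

Risk-neutral probability p* = (R−d)/(u−d) = (1.1−0.86)/(1.16−0.86) = 0.8000.
At expiry t=4: V(4,0)=90.6069, V(4,1)=64.6558, V(4,2)=29.6520, V(4,3)=0.0000, V(4,4)=0.0000
Node (3,0) S=86.5036: V=(p*·64.6558+(1−p*)·90.6069)/1.1=63.4964; Δ=(64.6558−90.6069)/(100.3442−74.3931)=-1.0000; B=V−Δ·S=150.0000
Node (3,1) S=116.6793: V=(p*·29.6520+(1−p*)·64.6558)/1.1=33.3207; Δ=(29.6520−64.6558)/(135.3480−100.3442)=-1.0000; B=V−Δ·S=150.0000
Node (3,2) S=157.3814: V=(p*·0.0000+(1−p*)·29.6520)/1.1=5.3913; Δ=(0.0000−29.6520)/(182.5624−135.3480)=-0.6280; B=V−Δ·S=104.2313
Node (3,3) S=212.2819: V=(p*·0.0000+(1−p*)·0.0000)/1.1=0.0000; Δ=(0.0000−0.0000)/(246.2470−182.5624)=0.0000; B=V−Δ·S=0.0000
Node (2,0) S=100.5856: V=(p*·33.3207+(1−p*)·63.4964)/1.1=35.7780; Δ=(33.3207−63.4964)/(116.6793−86.5036)=-1.0000; B=V−Δ·S=136.3636
Node (2,1) S=135.6736: V=(p*·5.3913+(1−p*)·33.3207)/1.1=9.9792; Δ=(5.3913−33.3207)/(157.3814−116.6793)=-0.6862; B=V−Δ·S=103.0773
Node (2,2) S=183.0016: V=(p*·0.0000+(1−p*)·5.3913)/1.1=0.9802; Δ=(0.0000−5.3913)/(212.2819−157.3814)=-0.0982; B=V−Δ·S=18.9512
Node (1,0) S=116.9600: V=(p*·9.9792+(1−p*)·35.7780)/1.1=13.7627; Δ=(9.9792−35.7780)/(135.6736−100.5856)=-0.7353; B=V−Δ·S=99.7587
Node (1,1) S=157.7600: V=(p*·0.9802+(1−p*)·9.9792)/1.1=2.5273; Δ=(0.9802−9.9792)/(183.0016−135.6736)=-0.1901; B=V−Δ·S=32.5240
Node (0,0) S=136.0000: V=(p*·2.5273+(1−p*)·13.7627)/1.1=4.3404; Δ=(2.5273−13.7627)/(157.7600−116.9600)=-0.2754; B=V−Δ·S=41.7918
Root portfolio cost Δ·136+B reproduces V0=4.3404.

(0,0): Delta=-0.2754 Bond=41.7918
(1,0): Delta=-0.7353 Bond=99.7587
(1,1): Delta=-0.1901 Bond=32.5240
(2,0): Delta=-1.0000 Bond=136.3636
(2,1): Delta=-0.6862 Bond=103.0773
(2,2): Delta=-0.0982 Bond=18.9512
(3,0): Delta=-1.0000 Bond=150.0000
(3,1): Delta=-1.0000 Bond=150.0000
(3,2): Delta=-0.6280 Bond=104.2313
(3,3): Delta=0.0000 Bond=0.0000
V0=4.3404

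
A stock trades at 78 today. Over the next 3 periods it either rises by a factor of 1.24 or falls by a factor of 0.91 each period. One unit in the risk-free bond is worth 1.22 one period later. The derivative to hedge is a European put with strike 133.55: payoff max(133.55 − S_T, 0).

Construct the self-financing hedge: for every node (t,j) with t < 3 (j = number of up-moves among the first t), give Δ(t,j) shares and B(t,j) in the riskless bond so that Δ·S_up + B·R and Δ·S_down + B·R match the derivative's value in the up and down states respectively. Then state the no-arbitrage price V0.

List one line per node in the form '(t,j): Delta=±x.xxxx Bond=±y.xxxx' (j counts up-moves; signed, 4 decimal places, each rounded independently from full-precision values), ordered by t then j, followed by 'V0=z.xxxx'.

Since d<R<u, set p* = (R−d)/(u−d) = 0.9394; price each node as the discounted p*-expectation of its children.
Terminal payoffs: V(3,0)=74.7715, V(3,1)=53.4562, V(3,2)=24.4112, V(3,3)=0.0000
  t=2,j=0: stock 64.5918 → up 80.0938 (V=53.4562), down 58.7785 (V=74.7715). Price 44.8754; hedge Δ=-1.0000, bond B=109.4672.
  t=2,j=1: stock 88.0152 → up 109.1388 (V=24.4112), down 80.0938 (V=53.4562). Price 21.4520; hedge Δ=-1.0000, bond B=109.4672.
  t=2,j=2: stock 119.9328 → up 148.7167 (V=0.0000), down 109.1388 (V=24.4112). Price 1.2127; hedge Δ=-0.6168, bond B=75.1859.
  t=1,j=0: stock 70.9800 → up 88.0152 (V=21.4520), down 64.5918 (V=44.8754). Price 18.7472; hedge Δ=-1.0000, bond B=89.7272.
  t=1,j=1: stock 96.7200 → up 119.9328 (V=1.2127), down 88.0152 (V=21.4520). Price 1.9994; hedge Δ=-0.6341, bond B=63.3308.
  t=0,j=0: stock 78.0000 → up 96.7200 (V=1.9994), down 70.9800 (V=18.7472). Price 2.4709; hedge Δ=-0.6507, bond B=53.2218.
Each (Δ,B) replicates both successor values, so the strategy is self-financing and V0 is arbitrage-free.

(0,0): Delta=-0.6507 Bond=53.2218
(1,0): Delta=-1.0000 Bond=89.7272
(1,1): Delta=-0.6341 Bond=63.3308
(2,0): Delta=-1.0000 Bond=109.4672
(2,1): Delta=-1.0000 Bond=109.4672
(2,2): Delta=-0.6168 Bond=75.1859
V0=2.4709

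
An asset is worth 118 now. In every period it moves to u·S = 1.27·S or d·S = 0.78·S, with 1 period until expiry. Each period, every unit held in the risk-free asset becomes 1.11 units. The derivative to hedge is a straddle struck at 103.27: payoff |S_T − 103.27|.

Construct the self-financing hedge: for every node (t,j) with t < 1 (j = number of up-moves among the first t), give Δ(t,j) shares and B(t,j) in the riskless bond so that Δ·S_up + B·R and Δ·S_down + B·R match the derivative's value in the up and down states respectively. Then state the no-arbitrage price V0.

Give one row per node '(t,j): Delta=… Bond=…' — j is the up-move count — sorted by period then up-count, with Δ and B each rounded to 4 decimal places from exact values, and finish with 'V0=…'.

(0,0): Delta=0.6116 Bond=-40.5922
V0=31.5711

Under the risk-neutral measure, an up-move has probability p* = (R−d)/(u−d) = 0.6735 and values discount at R = 1.11.
Terminal payoffs: V(1,0)=11.2300, V(1,1)=46.5900
  t=0,j=0: stock 118.0000 → up 149.8600 (V=46.5900), down 92.0400 (V=11.2300). Price 31.5711; hedge Δ=0.6116, bond B=-40.5922.
Root portfolio cost Δ·118+B reproduces V0=31.5711.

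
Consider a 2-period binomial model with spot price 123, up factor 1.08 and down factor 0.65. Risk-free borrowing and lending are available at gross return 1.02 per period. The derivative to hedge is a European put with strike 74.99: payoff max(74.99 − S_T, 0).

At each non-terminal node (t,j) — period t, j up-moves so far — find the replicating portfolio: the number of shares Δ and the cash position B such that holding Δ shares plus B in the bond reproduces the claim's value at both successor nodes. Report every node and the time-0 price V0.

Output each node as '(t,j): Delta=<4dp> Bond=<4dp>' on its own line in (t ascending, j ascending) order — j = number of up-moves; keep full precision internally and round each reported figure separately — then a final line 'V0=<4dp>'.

(0,0): Delta=-0.0595 Bond=7.7552
(1,0): Delta=-0.6697 Bond=56.6902
(1,1): Delta=0.0000 Bond=0.0000
V0=0.4308

No-arbitrage ⇒ martingale measure with p* = (R−d)/(u−d) = 0.8605.
At expiry t=2: V(2,0)=23.0225, V(2,1)=0.0000, V(2,2)=0.0000
(1,0): S=79.9500. Δ = (V_up−V_dn)/(S_up−S_dn) = (0.0000−23.0225)/(86.3460−51.9675) = -0.6697. V = [p*·0.0000 + (1−p*)·23.0225]/1.02 = 3.1495. B = V − Δ·S = 56.6902.
(1,1): S=132.8400. Δ = (V_up−V_dn)/(S_up−S_dn) = (0.0000−0.0000)/(143.4672−86.3460) = 0.0000. V = [p*·0.0000 + (1−p*)·0.0000]/1.02 = 0.0000. B = V − Δ·S = 0.0000.
(0,0): S=123.0000. Δ = (V_up−V_dn)/(S_up−S_dn) = (0.0000−3.1495)/(132.8400−79.9500) = -0.0595. V = [p*·0.0000 + (1−p*)·3.1495]/1.02 = 0.4308. B = V − Δ·S = 7.7552.
Root portfolio cost Δ·123+B reproduces V0=0.4308.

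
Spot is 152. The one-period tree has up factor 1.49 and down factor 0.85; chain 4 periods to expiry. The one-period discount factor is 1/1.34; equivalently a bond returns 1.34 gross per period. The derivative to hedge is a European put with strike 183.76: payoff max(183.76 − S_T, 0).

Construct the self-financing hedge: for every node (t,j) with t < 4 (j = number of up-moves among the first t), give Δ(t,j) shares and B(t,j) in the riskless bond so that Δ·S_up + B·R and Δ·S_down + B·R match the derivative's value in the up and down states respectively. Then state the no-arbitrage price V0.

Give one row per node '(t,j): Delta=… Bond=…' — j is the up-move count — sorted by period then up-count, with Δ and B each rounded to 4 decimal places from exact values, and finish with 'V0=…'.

Under the risk-neutral measure, an up-move has probability p* = (R−d)/(u−d) = 0.7656 and values discount at R = 1.34.
Terminal payoffs: V(4,0)=104.4151, V(4,1)=44.6730, V(4,2)=0.0000, V(4,3)=0.0000, V(4,4)=0.0000
Node (3,0) S=93.3470: V=(p*·44.6730+(1−p*)·104.4151)/1.34=43.7873; Δ=(44.6730−104.4151)/(139.0870−79.3449)=-1.0000; B=V−Δ·S=137.1343
Node (3,1) S=163.6318: V=(p*·0.0000+(1−p*)·44.6730)/1.34=7.8136; Δ=(0.0000−44.6730)/(243.8114−139.0870)=-0.4266; B=V−Δ·S=77.6151
Node (3,2) S=286.8369: V=(p*·0.0000+(1−p*)·0.0000)/1.34=0.0000; Δ=(0.0000−0.0000)/(427.3870−243.8114)=0.0000; B=V−Δ·S=0.0000
Node (3,3) S=502.8082: V=(p*·0.0000+(1−p*)·0.0000)/1.34=0.0000; Δ=(0.0000−0.0000)/(749.1843−427.3870)=0.0000; B=V−Δ·S=0.0000
Node (2,0) S=109.8200: V=(p*·7.8136+(1−p*)·43.7873)/1.34=12.1231; Δ=(7.8136−43.7873)/(163.6318−93.3470)=-0.5118; B=V−Δ·S=68.3320
Node (2,1) S=192.5080: V=(p*·0.0000+(1−p*)·7.8136)/1.34=1.3667; Δ=(0.0000−7.8136)/(286.8369−163.6318)=-0.0634; B=V−Δ·S=13.5754
Node (2,2) S=337.4552: V=(p*·0.0000+(1−p*)·0.0000)/1.34=0.0000; Δ=(0.0000−0.0000)/(502.8082−286.8369)=0.0000; B=V−Δ·S=0.0000
Node (1,0) S=129.2000: V=(p*·1.3667+(1−p*)·12.1231)/1.34=2.9013; Δ=(1.3667−12.1231)/(192.5080−109.8200)=-0.1301; B=V−Δ·S=19.7082
Node (1,1) S=226.4800: V=(p*·0.0000+(1−p*)·1.3667)/1.34=0.2390; Δ=(0.0000−1.3667)/(337.4552−192.5080)=-0.0094; B=V−Δ·S=2.3744
Node (0,0) S=152.0000: V=(p*·0.2390+(1−p*)·2.9013)/1.34=0.6440; Δ=(0.2390−2.9013)/(226.4800−129.2000)=-0.0274; B=V−Δ·S=4.8038
Root portfolio cost Δ·152+B reproduces V0=0.6440.

(0,0): Delta=-0.0274 Bond=4.8038
(1,0): Delta=-0.1301 Bond=19.7082
(1,1): Delta=-0.0094 Bond=2.3744
(2,0): Delta=-0.5118 Bond=68.3320
(2,1): Delta=-0.0634 Bond=13.5754
(2,2): Delta=0.0000 Bond=0.0000
(3,0): Delta=-1.0000 Bond=137.1343
(3,1): Delta=-0.4266 Bond=77.6151
(3,2): Delta=0.0000 Bond=0.0000
(3,3): Delta=0.0000 Bond=0.0000
V0=0.6440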